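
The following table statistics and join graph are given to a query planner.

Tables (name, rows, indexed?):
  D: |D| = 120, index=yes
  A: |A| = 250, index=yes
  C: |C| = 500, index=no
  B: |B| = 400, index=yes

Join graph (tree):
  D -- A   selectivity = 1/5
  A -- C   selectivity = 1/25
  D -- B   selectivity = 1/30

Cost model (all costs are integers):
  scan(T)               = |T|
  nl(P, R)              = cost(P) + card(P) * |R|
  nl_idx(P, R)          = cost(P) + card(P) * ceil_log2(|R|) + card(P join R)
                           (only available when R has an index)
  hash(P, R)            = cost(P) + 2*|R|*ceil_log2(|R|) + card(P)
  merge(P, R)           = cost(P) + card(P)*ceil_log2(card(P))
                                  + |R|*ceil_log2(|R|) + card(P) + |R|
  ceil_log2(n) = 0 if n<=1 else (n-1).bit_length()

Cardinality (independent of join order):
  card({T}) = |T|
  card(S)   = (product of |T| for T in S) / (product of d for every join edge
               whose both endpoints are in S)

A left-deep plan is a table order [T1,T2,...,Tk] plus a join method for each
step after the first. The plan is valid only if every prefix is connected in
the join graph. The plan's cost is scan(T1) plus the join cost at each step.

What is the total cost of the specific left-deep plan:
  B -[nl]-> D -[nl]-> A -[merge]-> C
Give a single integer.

step 1: scan B: cost=400, card=400
step 2: join D via nl
    card(P join D) = 400*120/(30) = 1600
    cost = 400 + 400*120 = 48400
step 3: join A via nl
    card(P join A) = 1600*250/(5) = 80000
    cost = 48400 + 1600*250 = 448400
step 4: join C via merge
    card(P join C) = 80000*500/(25) = 1600000
    cost = 448400 + 80000*17 + 500*9 + 80000 + 500 = 1893400

1893400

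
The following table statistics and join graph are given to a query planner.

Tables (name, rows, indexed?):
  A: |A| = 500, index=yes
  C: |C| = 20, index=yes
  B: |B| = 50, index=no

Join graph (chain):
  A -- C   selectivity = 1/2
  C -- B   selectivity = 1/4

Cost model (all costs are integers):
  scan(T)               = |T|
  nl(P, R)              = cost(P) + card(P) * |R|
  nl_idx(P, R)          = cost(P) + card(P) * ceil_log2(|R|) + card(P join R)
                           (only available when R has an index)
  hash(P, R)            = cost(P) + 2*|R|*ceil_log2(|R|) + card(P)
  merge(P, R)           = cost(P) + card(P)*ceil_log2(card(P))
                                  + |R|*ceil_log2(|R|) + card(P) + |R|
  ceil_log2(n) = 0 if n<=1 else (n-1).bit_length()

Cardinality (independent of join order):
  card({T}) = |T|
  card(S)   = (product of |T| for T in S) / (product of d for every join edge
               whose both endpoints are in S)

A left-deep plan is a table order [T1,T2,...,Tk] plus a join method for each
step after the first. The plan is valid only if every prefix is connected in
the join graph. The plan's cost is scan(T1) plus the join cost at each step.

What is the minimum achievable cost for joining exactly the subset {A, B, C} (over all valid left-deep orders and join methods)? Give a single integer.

Selinger DP over subsets of {A,B,C}:
  {A}: scan cost=500, card=500
  {C}: scan cost=20, card=20
  {B}: scan cost=50, card=50
  {AC}: card=5000; try (C,hash)→1200, (A,merge)→5140, (A,nl_idx)→5200, (C,merge)→5620, (C,nl_idx)→8000, (A,hash)→9040 …(+2); best=1200 via (C,hash)
  {BC}: card=250; try (C,hash)→300, (B,merge)→490, (C,merge)→520, (C,nl_idx)→550, (B,hash)→640, (B,nl)→1020 …(+1); best=300 via (C,hash)
  {ABC}: card=62500; try (B,hash)→6800, (A,merge)→7550, (A,hash)→9550, (A,nl_idx)→65050, (B,merge)→71550, (A,nl)→125300 …(+1); best=6800 via (B,hash)

6800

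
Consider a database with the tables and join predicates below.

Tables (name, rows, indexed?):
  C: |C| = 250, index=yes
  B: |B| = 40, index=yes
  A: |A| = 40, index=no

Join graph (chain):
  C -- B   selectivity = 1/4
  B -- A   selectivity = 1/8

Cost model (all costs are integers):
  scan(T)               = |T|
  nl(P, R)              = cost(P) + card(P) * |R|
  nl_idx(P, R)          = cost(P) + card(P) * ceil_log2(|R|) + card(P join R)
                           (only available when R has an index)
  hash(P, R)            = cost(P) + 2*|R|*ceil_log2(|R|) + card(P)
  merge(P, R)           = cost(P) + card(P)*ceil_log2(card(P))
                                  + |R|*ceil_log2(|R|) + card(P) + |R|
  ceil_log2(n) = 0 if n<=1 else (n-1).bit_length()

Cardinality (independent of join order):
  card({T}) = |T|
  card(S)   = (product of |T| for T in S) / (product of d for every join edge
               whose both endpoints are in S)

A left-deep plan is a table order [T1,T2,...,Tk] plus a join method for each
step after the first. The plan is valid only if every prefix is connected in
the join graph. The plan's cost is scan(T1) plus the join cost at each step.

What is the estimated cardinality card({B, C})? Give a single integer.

Tables in S: B(40), C(250)
Edges inside S: C-B(d=4)
numerator = 40 * 250 = 10000
denominator = 4 = 4
card(S) = 10000 / 4 = 2500

2500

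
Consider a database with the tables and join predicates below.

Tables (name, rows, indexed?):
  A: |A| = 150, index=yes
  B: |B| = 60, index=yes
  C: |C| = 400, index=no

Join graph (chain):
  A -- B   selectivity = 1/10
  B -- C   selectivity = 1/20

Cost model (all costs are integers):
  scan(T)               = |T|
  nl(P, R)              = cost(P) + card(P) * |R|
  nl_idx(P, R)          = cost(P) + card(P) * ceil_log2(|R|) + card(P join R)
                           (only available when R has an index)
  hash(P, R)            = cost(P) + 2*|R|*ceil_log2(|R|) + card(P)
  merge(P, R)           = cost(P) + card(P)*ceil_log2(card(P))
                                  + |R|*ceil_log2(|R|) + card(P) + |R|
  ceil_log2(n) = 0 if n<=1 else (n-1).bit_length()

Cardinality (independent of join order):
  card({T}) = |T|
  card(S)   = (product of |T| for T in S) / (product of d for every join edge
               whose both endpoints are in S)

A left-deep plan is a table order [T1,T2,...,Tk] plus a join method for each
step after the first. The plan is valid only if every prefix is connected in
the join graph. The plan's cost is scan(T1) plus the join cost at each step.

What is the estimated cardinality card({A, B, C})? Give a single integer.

Tables in S: A(150), B(60), C(400)
Edges inside S: A-B(d=10), B-C(d=20)
numerator = 150 * 60 * 400 = 3600000
denominator = 10 * 20 = 200
card(S) = 3600000 / 200 = 18000

18000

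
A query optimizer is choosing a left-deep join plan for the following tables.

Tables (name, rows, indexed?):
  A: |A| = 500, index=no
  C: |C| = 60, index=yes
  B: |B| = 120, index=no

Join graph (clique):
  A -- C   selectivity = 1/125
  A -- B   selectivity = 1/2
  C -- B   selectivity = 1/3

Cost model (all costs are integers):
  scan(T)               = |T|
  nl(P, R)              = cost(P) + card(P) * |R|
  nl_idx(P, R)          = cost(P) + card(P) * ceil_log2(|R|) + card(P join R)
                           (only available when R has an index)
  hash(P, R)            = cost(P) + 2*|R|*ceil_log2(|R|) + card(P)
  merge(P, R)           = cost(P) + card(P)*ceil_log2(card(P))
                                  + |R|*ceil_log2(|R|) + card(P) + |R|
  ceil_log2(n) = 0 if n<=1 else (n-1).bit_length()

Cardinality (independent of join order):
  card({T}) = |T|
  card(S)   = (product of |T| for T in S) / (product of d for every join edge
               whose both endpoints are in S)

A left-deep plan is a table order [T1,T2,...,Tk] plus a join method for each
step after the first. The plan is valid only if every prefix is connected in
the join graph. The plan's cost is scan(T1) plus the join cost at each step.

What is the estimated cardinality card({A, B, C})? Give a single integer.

Tables in S: A(500), B(120), C(60)
Edges inside S: A-C(d=125), A-B(d=2), C-B(d=3)
numerator = 500 * 120 * 60 = 3600000
denominator = 125 * 2 * 3 = 750
card(S) = 3600000 / 750 = 4800

4800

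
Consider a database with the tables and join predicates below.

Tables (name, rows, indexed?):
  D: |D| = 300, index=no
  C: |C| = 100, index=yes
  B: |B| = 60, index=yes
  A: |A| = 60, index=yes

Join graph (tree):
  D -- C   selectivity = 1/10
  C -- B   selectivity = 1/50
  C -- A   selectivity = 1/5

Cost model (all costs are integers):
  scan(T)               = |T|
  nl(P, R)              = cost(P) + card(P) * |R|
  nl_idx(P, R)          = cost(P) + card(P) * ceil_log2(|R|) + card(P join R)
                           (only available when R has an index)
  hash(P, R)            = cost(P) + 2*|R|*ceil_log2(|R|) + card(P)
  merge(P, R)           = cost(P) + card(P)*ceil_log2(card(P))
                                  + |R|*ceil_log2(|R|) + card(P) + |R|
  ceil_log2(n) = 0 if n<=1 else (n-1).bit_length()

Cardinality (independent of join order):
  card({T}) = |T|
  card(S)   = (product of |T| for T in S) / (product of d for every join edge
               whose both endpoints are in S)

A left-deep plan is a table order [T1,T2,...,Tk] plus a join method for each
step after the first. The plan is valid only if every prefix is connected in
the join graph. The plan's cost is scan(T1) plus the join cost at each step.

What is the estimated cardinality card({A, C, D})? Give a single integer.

Tables in S: A(60), C(100), D(300)
Edges inside S: D-C(d=10), C-A(d=5)
numerator = 60 * 100 * 300 = 1800000
denominator = 10 * 5 = 50
card(S) = 1800000 / 50 = 36000

36000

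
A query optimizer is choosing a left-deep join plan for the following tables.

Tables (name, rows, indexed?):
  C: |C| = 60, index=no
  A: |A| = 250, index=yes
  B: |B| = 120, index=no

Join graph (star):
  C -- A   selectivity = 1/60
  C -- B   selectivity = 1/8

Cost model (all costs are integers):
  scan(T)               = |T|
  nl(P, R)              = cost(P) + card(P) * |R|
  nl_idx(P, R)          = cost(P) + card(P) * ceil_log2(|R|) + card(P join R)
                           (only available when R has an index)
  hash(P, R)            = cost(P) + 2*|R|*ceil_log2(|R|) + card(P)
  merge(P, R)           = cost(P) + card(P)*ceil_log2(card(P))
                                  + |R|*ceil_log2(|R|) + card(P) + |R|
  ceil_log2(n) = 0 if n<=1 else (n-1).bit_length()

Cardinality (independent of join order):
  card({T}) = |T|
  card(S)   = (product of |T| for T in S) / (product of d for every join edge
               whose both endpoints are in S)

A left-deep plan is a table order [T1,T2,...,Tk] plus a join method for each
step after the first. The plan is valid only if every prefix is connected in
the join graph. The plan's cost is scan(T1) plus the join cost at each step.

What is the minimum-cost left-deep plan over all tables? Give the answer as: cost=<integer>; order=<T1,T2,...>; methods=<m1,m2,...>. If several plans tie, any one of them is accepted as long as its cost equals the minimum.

cost=2720; order=C,A,B; methods=nl_idx,hash

Selinger DP (subsets sized 1..n):
  {C}: scan cost=60, card=60
  {A}: scan cost=250, card=250
  {B}: scan cost=120, card=120
  {AC}: card=250; try (A,nl_idx)→790, (C,hash)→1220, (A,merge)→2730, (C,merge)→2920, (A,hash)→4120, (A,nl)→15060 …(+1); best=790 via (A,nl_idx)
  {BC}: card=900; try (C,hash)→960, (B,merge)→1440, (C,merge)→1500, (B,hash)→1800, (B,nl)→7260, (C,nl)→7320; best=960 via (C,hash)
  {ABC}: card=3750; try (B,hash)→2720, (B,merge)→4000, (A,hash)→5860, (A,nl_idx)→11910, (A,merge)→13110, (B,nl)→30790 …(+1); best=2720 via (B,hash)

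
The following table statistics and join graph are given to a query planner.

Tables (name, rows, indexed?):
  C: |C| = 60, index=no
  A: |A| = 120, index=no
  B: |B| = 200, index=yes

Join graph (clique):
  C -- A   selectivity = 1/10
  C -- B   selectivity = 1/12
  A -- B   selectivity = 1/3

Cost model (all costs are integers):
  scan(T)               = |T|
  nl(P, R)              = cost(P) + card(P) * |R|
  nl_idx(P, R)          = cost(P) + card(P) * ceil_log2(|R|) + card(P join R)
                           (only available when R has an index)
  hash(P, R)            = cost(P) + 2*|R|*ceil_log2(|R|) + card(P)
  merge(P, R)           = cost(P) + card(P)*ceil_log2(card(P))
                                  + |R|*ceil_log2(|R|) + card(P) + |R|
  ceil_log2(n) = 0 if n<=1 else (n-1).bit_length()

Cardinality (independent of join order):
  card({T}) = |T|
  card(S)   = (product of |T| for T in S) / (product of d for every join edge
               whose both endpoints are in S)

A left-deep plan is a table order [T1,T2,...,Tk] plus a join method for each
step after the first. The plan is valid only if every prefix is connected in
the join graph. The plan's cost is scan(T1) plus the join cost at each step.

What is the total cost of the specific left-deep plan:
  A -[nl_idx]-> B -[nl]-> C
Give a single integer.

step 1: scan A: cost=120, card=120
step 2: join B via nl_idx
    card(P join B) = 120*200/(3) = 8000
    cost = 120 + 120*8 + 8000 = 9080
step 3: join C via nl
    card(P join C) = 8000*60/(10*12) = 4000
    cost = 9080 + 8000*60 = 489080

489080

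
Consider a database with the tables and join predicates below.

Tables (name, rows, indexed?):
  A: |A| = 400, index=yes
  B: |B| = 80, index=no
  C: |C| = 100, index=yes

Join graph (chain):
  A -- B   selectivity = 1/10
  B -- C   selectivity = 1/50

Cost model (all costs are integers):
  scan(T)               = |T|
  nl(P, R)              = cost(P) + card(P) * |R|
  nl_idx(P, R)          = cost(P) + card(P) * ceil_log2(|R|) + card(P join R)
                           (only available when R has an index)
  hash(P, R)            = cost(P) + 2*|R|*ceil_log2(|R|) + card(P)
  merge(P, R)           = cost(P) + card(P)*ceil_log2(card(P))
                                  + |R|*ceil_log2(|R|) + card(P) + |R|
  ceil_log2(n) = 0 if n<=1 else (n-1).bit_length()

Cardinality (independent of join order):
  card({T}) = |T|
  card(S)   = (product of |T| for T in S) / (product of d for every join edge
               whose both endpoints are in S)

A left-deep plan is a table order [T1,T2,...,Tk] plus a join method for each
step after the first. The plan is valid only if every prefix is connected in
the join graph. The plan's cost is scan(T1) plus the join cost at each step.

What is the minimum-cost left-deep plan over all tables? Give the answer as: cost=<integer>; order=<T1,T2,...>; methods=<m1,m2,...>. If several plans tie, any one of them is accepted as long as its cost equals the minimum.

Selinger DP (subsets sized 1..n):
  {A}: scan cost=400, card=400
  {B}: scan cost=80, card=80
  {C}: scan cost=100, card=100
  {AB}: card=3200; try (B,hash)→1920, (A,nl_idx)→4000, (A,merge)→4720, (B,merge)→5040, (A,hash)→7360, (A,nl)→32080 …(+1); best=1920 via (B,hash)
  {BC}: card=160; try (C,nl_idx)→800, (B,hash)→1320, (C,merge)→1520, (B,merge)→1540, (C,hash)→1560, (C,nl)→8080 …(+1); best=800 via (C,nl_idx)
  {ABC}: card=6400; try (A,merge)→6240, (C,hash)→6520, (A,hash)→8160, (A,nl_idx)→8640, (C,nl_idx)→30720, (C,merge)→44320 …(+2); best=6240 via (A,merge)

cost=6240; order=B,C,A; methods=nl_idx,merge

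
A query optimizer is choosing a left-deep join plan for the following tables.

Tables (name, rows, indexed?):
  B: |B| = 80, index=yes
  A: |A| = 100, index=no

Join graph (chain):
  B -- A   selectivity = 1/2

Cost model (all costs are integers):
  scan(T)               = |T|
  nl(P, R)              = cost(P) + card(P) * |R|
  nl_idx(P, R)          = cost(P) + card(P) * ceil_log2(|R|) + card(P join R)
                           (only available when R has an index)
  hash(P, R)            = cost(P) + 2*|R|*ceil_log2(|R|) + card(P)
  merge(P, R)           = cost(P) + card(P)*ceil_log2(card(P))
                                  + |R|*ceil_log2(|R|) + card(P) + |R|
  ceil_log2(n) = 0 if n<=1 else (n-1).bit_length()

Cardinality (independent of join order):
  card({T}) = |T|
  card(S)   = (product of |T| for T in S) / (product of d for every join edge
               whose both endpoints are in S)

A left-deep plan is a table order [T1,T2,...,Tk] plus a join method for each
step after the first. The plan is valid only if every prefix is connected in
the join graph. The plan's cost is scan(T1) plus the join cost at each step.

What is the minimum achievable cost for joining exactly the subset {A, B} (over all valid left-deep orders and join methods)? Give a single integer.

1320

Selinger DP over subsets of {A,B}:
  {B}: scan cost=80, card=80
  {A}: scan cost=100, card=100
  {AB}: card=4000; try (B,hash)→1320, (A,merge)→1520, (B,merge)→1540, (A,hash)→1560, (B,nl_idx)→4800, (A,nl)→8080 …(+1); best=1320 via (B,hash)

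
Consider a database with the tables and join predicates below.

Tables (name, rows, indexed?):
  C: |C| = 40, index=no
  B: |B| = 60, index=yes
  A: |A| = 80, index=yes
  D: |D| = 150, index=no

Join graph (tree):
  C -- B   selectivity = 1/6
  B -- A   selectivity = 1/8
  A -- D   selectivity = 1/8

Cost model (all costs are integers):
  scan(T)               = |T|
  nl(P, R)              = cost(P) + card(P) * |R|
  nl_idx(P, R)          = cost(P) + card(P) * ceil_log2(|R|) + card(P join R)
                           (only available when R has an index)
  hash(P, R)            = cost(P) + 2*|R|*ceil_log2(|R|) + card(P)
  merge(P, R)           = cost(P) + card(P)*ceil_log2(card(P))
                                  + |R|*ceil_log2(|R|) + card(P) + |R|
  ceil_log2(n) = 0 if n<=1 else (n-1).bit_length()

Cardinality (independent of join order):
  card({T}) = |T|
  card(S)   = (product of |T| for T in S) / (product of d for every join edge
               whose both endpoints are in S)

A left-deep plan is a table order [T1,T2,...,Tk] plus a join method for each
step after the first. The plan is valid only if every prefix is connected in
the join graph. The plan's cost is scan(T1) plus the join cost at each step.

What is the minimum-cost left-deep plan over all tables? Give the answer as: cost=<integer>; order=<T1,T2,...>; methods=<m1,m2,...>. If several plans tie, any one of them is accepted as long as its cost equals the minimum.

cost=8360; order=A,B,C,D; methods=hash,hash,hash

Selinger DP (subsets sized 1..n):
  {C}: scan cost=40, card=40
  {B}: scan cost=60, card=60
  {A}: scan cost=80, card=80
  {D}: scan cost=150, card=150
  {BC}: card=400; try (C,hash)→600, (B,nl_idx)→680, (B,merge)→740, (C,merge)→760, (B,hash)→800, (B,nl)→2440 …(+1); best=600 via (C,hash)
  {AB}: card=600; try (B,hash)→880, (A,nl_idx)→1080, (A,merge)→1120, (B,merge)→1140, (B,nl_idx)→1160, (A,hash)→1240 …(+2); best=880 via (B,hash)
  {AD}: card=1500; try (A,hash)→1420, (D,merge)→2070, (A,merge)→2140, (D,hash)→2560, (A,nl_idx)→2700, (D,nl)→12080 …(+1); best=1420 via (A,hash)
  {ABC}: card=4000; try (C,hash)→1960, (A,hash)→2120, (A,merge)→5240, (A,nl_idx)→7400, (C,merge)→7760, (C,nl)→24880 …(+1); best=1960 via (C,hash)
  {ABD}: card=11250; try (B,hash)→3640, (D,hash)→3880, (D,merge)→8830, (B,merge)→19840, (B,nl_idx)→21670, (D,nl)→90880 …(+1); best=3640 via (B,hash)
  {ABCD}: card=75000; try (D,hash)→8360, (C,hash)→15370, (D,merge)→55310, (C,merge)→172670, (C,nl)→453640, (D,nl)→601960; best=8360 via (D,hash)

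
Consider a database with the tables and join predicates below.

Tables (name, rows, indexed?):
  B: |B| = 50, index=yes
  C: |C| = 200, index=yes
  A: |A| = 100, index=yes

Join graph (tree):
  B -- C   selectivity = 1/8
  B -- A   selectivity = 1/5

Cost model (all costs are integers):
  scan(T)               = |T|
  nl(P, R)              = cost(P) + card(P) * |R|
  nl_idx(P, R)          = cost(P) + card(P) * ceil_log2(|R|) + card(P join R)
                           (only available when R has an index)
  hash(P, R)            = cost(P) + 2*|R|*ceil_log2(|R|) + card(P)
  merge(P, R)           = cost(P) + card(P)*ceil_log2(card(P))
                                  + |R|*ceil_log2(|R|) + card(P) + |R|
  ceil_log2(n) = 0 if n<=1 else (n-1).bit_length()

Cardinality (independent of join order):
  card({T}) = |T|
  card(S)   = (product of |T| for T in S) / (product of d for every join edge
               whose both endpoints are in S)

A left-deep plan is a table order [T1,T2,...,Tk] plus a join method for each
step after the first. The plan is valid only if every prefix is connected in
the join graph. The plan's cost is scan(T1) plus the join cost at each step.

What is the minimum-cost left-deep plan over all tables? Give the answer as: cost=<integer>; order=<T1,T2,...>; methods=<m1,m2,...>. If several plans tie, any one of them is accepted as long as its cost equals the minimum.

Selinger DP (subsets sized 1..n):
  {B}: scan cost=50, card=50
  {C}: scan cost=200, card=200
  {A}: scan cost=100, card=100
  {BC}: card=1250; try (B,hash)→1000, (C,nl_idx)→1700, (C,merge)→2200, (B,merge)→2350, (B,nl_idx)→2650, (C,hash)→3300 …(+2); best=1000 via (B,hash)
  {AB}: card=1000; try (B,hash)→800, (A,merge)→1200, (B,merge)→1250, (A,nl_idx)→1400, (A,hash)→1500, (B,nl_idx)→1700 …(+2); best=800 via (B,hash)
  {ABC}: card=25000; try (A,hash)→3650, (C,hash)→5000, (C,merge)→13600, (A,merge)→16800, (C,nl_idx)→33800, (A,nl_idx)→34750 …(+2); best=3650 via (A,hash)

cost=3650; order=C,B,A; methods=hash,hash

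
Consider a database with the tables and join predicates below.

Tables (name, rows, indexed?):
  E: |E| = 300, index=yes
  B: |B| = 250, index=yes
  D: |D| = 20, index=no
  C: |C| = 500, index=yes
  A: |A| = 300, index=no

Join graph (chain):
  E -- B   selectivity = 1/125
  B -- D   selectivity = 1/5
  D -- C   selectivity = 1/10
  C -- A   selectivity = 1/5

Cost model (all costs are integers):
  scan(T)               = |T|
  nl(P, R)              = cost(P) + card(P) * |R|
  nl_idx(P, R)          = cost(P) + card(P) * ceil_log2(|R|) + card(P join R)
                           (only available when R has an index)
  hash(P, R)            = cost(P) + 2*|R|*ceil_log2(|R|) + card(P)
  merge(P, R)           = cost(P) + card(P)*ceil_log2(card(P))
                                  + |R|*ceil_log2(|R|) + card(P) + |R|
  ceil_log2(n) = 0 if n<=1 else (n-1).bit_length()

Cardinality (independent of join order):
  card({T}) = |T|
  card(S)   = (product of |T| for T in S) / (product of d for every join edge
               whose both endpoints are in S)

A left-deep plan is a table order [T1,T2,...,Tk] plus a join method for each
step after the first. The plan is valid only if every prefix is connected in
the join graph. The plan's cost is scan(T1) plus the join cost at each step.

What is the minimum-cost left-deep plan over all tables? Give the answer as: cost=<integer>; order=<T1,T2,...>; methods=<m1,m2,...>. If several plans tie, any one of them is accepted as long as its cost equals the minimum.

Selinger DP (subsets sized 1..n):
  {E}: scan cost=300, card=300
  {B}: scan cost=250, card=250
  {D}: scan cost=20, card=20
  {C}: scan cost=500, card=500
  {A}: scan cost=300, card=300
  {BE}: card=600; try (E,nl_idx)→3100, (B,nl_idx)→3300, (B,hash)→4600, (E,merge)→5500, (B,merge)→5550, (E,hash)→5900 …(+2); best=3100 via (E,nl_idx)
  {BD}: card=1000; try (D,hash)→700, (B,nl_idx)→1180, (B,merge)→2390, (D,merge)→2620, (B,hash)→4040, (B,nl)→5020 …(+1); best=700 via (D,hash)
  {CD}: card=1000; try (D,hash)→1200, (C,nl_idx)→1200, (C,merge)→5140, (D,merge)→5620, (C,hash)→9040, (C,nl)→10020 …(+1); best=1200 via (D,hash)
  {AC}: card=30000; try (A,hash)→6400, (C,merge)→8300, (A,merge)→8500, (C,hash)→9600, (C,nl_idx)→33000, (C,nl)→150300 …(+1); best=6400 via (A,hash)
  {BDE}: card=2400; try (D,hash)→3900, (E,hash)→7100, (D,merge)→9820, (E,nl_idx)→12100, (E,merge)→14700, (D,nl)→15100 …(+1); best=3900 via (D,hash)
  {BCD}: card=50000; try (B,hash)→6200, (C,hash)→10700, (B,merge)→14450, (C,merge)→16700, (B,nl_idx)→59200, (C,nl_idx)→59700 …(+2); best=6200 via (B,hash)
  {ACD}: card=60000; try (A,hash)→7600, (A,merge)→15200, (D,hash)→36600, (A,nl)→301200, (D,merge)→486520, (D,nl)→606400; best=7600 via (A,hash)
  {BCDE}: card=120000; try (C,hash)→15300, (C,merge)→40100, (E,hash)→61600, (C,nl_idx)→145500, (E,nl_idx)→576200, (E,merge)→859200 …(+2); best=15300 via (C,hash)
  {ABCD}: card=3000000; try (A,hash)→61600, (B,hash)→71600, (A,merge)→859200, (B,merge)→1029850, (B,nl_idx)→3487600, (A,nl)→15006200 …(+1); best=61600 via (A,hash)
  {ABCDE}: card=7200000; try (A,hash)→140700, (A,merge)→2178300, (E,hash)→3067000, (E,nl_idx)→34261600, (A,nl)→36015300, (E,merge)→69064600 …(+1); best=140700 via (A,hash)

cost=140700; order=B,E,D,C,A; methods=nl_idx,hash,hash,hash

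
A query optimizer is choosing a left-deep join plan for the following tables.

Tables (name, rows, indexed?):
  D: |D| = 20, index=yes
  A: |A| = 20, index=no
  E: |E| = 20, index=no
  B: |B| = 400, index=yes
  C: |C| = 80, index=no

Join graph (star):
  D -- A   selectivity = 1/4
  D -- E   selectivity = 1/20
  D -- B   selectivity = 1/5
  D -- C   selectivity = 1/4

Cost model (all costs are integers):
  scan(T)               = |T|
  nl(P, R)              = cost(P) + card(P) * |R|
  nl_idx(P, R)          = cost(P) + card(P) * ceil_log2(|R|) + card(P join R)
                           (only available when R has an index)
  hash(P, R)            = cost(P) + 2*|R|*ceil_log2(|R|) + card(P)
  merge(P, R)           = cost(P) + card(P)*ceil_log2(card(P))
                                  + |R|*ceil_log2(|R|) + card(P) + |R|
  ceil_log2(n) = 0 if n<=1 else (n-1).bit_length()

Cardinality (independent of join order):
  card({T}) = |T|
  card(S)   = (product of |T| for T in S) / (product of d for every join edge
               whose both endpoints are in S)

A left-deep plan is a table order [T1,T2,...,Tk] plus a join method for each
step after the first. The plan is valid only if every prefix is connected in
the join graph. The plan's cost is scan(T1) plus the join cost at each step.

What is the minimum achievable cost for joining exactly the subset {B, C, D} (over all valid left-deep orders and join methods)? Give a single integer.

3720

Selinger DP over subsets of {B,C,D}:
  {D}: scan cost=20, card=20
  {B}: scan cost=400, card=400
  {C}: scan cost=80, card=80
  {BD}: card=1600; try (D,hash)→1000, (B,nl_idx)→1800, (D,nl_idx)→4000, (B,merge)→4140, (D,merge)→4520, (B,hash)→7240 …(+2); best=1000 via (D,hash)
  {CD}: card=400; try (D,hash)→360, (C,merge)→780, (D,merge)→840, (D,nl_idx)→880, (C,hash)→1160, (C,nl)→1620 …(+1); best=360 via (D,hash)
  {BCD}: card=32000; try (C,hash)→3720, (B,hash)→7960, (B,merge)→8360, (C,merge)→20840, (B,nl_idx)→35960, (C,nl)→129000 …(+1); best=3720 via (C,hash)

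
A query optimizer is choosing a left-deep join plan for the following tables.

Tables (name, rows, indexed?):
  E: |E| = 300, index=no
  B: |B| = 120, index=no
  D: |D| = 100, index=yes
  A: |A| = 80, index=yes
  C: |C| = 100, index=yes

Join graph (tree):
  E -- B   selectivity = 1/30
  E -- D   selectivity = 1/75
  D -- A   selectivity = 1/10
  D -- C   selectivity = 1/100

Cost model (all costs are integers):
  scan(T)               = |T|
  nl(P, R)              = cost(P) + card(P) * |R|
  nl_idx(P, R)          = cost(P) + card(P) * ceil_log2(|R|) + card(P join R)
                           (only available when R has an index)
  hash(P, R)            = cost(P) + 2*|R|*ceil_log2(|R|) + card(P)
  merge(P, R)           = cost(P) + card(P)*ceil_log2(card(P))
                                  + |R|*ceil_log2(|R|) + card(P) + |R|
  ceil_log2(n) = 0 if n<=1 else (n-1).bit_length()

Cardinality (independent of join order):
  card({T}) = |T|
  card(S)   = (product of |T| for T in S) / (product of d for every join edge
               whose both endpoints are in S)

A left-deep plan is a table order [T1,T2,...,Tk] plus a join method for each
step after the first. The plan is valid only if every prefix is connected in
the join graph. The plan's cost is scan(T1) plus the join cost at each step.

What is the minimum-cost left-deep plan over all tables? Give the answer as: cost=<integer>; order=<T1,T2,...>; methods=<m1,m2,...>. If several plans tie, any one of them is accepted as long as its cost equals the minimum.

Selinger DP (subsets sized 1..n):
  {E}: scan cost=300, card=300
  {B}: scan cost=120, card=120
  {D}: scan cost=100, card=100
  {A}: scan cost=80, card=80
  {C}: scan cost=100, card=100
  {BE}: card=1200; try (B,hash)→2280, (E,merge)→4080, (B,merge)→4260, (E,hash)→5640, (E,nl)→36120, (B,nl)→36300; best=2280 via (B,hash)
  {DE}: card=400; try (D,hash)→2000, (D,nl_idx)→2800, (E,merge)→3900, (D,merge)→4100, (E,hash)→5600, (E,nl)→30100 …(+1); best=2000 via (D,hash)
  {AD}: card=800; try (A,hash)→1320, (D,nl_idx)→1440, (D,merge)→1520, (A,merge)→1540, (D,hash)→1560, (A,nl_idx)→1600 …(+2); best=1320 via (A,hash)
  {CD}: card=100; try (D,nl_idx)→900, (C,nl_idx)→900, (D,hash)→1600, (C,hash)→1600, (D,merge)→1700, (C,merge)→1700 …(+2); best=900 via (D,nl_idx)
  {BDE}: card=1600; try (B,hash)→4080, (D,hash)→4880, (B,merge)→6960, (D,nl_idx)→12280, (D,merge)→17480, (B,nl)→50000 …(+1); best=4080 via (B,hash)
  {ADE}: card=3200; try (A,hash)→3520, (A,merge)→6640, (E,hash)→7520, (A,nl_idx)→8000, (E,merge)→13120, (A,nl)→34000 …(+1); best=3520 via (A,hash)
  {CDE}: card=400; try (C,hash)→3800, (E,merge)→4700, (C,nl_idx)→5200, (E,hash)→6400, (C,merge)→6800, (E,nl)→30900 …(+1); best=3800 via (C,hash)
  {ACD}: card=800; try (A,hash)→2120, (A,merge)→2340, (A,nl_idx)→2400, (C,hash)→3520, (C,nl_idx)→7720, (A,nl)→8900 …(+2); best=2120 via (A,hash)
  {ABDE}: card=12800; try (A,hash)→6800, (B,hash)→8400, (A,merge)→23920, (A,nl_idx)→28080, (B,merge)→46080, (A,nl)→132080 …(+1); best=6800 via (A,hash)
  {BCDE}: card=1600; try (B,hash)→5880, (C,hash)→7080, (B,merge)→8760, (C,nl_idx)→16880, (C,merge)→24080, (B,nl)→51800 …(+1); best=5880 via (B,hash)
  {ACDE}: card=3200; try (A,hash)→5320, (C,hash)→8120, (E,hash)→8320, (A,merge)→8440, (A,nl_idx)→9800, (E,merge)→13920 …(+5); best=5320 via (A,hash)
  {ABCDE}: card=12800; try (A,hash)→8600, (B,hash)→10200, (C,hash)→21000, (A,merge)→25720, (A,nl_idx)→29880, (B,merge)→47880 …(+5); best=8600 via (A,hash)

cost=8600; order=E,D,C,B,A; methods=hash,hash,hash,hash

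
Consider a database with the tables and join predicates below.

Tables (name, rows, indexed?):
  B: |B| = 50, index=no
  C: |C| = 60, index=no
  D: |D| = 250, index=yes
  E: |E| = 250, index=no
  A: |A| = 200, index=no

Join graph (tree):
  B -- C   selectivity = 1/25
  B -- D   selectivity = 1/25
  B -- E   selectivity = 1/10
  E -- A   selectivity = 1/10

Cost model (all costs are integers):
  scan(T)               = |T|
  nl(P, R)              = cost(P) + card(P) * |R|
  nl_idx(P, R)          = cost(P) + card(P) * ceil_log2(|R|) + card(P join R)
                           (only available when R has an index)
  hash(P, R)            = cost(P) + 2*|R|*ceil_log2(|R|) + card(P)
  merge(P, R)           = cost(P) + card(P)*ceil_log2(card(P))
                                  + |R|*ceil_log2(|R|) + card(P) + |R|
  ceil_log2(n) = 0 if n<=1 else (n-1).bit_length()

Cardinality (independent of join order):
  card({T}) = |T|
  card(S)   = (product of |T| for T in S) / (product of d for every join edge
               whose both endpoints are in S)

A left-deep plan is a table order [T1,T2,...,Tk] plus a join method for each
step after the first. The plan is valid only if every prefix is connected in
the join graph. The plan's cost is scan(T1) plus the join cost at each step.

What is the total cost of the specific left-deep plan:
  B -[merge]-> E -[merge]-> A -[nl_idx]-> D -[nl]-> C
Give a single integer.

step 1: scan B: cost=50, card=50
step 2: join E via merge
    card(P join E) = 50*250/(10) = 1250
    cost = 50 + 50*6 + 250*8 + 50 + 250 = 2650
step 3: join A via merge
    card(P join A) = 1250*200/(10) = 25000
    cost = 2650 + 1250*11 + 200*8 + 1250 + 200 = 19450
step 4: join D via nl_idx
    card(P join D) = 25000*250/(25) = 250000
    cost = 19450 + 25000*8 + 250000 = 469450
step 5: join C via nl
    card(P join C) = 250000*60/(25) = 600000
    cost = 469450 + 250000*60 = 15469450

15469450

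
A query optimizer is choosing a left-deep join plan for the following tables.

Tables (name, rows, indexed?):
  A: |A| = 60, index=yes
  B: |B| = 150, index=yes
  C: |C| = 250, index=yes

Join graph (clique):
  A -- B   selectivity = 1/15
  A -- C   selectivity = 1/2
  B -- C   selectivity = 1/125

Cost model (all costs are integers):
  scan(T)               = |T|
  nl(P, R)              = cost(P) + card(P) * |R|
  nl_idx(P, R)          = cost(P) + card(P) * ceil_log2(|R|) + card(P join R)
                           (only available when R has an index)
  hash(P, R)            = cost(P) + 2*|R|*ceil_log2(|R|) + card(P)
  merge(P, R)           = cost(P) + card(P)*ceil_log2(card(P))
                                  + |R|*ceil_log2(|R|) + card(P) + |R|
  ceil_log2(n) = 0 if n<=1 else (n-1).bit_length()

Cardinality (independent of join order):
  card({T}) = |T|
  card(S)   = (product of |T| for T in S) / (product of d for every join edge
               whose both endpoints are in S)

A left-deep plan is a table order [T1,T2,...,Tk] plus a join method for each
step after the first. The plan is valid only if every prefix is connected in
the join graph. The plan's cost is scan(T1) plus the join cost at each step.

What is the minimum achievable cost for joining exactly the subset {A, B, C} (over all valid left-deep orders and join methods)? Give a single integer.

2670

Selinger DP over subsets of {A,B,C}:
  {A}: scan cost=60, card=60
  {B}: scan cost=150, card=150
  {C}: scan cost=250, card=250
  {AB}: card=600; try (A,hash)→1020, (B,nl_idx)→1140, (A,nl_idx)→1650, (B,merge)→1830, (A,merge)→1920, (B,hash)→2520 …(+2); best=1020 via (A,hash)
  {AC}: card=7500; try (A,hash)→1220, (C,merge)→2730, (A,merge)→2920, (C,hash)→4120, (C,nl_idx)→8040, (A,nl_idx)→9250 …(+2); best=1220 via (A,hash)
  {BC}: card=300; try (C,nl_idx)→1650, (B,nl_idx)→2550, (B,hash)→2900, (C,merge)→3750, (B,merge)→3850, (C,hash)→4300 …(+2); best=1650 via (C,nl_idx)
  {ABC}: card=600; try (A,hash)→2670, (A,nl_idx)→4050, (A,merge)→5070, (C,hash)→5620, (C,nl_idx)→6420, (C,merge)→9870 …(+6); best=2670 via (A,hash)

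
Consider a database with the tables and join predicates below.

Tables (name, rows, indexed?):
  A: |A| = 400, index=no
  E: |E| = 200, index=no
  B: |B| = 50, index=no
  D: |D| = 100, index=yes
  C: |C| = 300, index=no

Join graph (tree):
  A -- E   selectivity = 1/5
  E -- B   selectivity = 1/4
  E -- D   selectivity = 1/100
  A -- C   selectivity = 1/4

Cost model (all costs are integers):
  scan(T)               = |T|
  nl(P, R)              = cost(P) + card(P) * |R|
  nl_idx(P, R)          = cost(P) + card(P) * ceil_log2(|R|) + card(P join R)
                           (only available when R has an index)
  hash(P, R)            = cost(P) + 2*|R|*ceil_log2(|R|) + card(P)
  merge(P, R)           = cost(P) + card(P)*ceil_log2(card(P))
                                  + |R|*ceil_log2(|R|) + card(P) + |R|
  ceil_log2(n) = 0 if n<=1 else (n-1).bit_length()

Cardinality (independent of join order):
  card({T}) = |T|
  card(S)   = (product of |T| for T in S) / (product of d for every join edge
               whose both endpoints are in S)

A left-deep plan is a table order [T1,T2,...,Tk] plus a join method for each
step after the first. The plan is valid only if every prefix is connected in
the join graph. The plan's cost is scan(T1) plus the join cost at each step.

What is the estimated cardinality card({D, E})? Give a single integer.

200

Tables in S: D(100), E(200)
Edges inside S: E-D(d=100)
numerator = 100 * 200 = 20000
denominator = 100 = 100
card(S) = 20000 / 100 = 200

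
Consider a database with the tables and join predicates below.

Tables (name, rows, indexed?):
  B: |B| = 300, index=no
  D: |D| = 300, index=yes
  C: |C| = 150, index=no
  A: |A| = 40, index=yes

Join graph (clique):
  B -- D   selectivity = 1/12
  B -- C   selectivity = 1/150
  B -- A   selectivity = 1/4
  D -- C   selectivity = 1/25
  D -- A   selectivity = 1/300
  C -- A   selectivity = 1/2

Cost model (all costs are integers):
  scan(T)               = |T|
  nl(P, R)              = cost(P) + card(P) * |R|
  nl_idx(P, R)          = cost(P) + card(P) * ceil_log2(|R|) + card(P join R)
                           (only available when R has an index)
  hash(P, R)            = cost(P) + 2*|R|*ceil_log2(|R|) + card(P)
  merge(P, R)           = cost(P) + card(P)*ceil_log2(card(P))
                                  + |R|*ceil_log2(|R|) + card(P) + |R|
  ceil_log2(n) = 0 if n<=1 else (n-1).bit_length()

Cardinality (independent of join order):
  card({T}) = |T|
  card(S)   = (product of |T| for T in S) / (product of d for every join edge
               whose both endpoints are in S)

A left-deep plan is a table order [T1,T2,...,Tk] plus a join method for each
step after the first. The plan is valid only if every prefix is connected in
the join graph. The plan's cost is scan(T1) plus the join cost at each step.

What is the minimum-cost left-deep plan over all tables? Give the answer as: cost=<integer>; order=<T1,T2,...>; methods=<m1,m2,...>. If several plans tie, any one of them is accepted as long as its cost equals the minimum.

cost=6030; order=A,D,C,B; methods=nl_idx,merge,merge

Selinger DP (subsets sized 1..n):
  {B}: scan cost=300, card=300
  {D}: scan cost=300, card=300
  {C}: scan cost=150, card=150
  {A}: scan cost=40, card=40
  {BD}: card=7500; try (D,hash)→6000, (B,hash)→6000, (D,merge)→6300, (B,merge)→6300, (D,nl_idx)→10500, (D,nl)→90300 …(+1); best=6000 via (D,hash)
  {BC}: card=300; try (C,hash)→3000, (B,merge)→4500, (C,merge)→4650, (B,hash)→5700, (B,nl)→45150, (C,nl)→45300; best=3000 via (C,hash)
  {AB}: card=3000; try (A,hash)→1080, (B,merge)→3320, (A,merge)→3580, (A,nl_idx)→5100, (B,hash)→5480, (B,nl)→12040 …(+1); best=1080 via (A,hash)
  {CD}: card=1800; try (C,hash)→3000, (D,nl_idx)→3300, (D,merge)→4500, (C,merge)→4650, (D,hash)→5700, (D,nl)→45150 …(+1); best=3000 via (C,hash)
  {AD}: card=40; try (D,nl_idx)→440, (A,hash)→1080, (A,nl_idx)→2140, (D,merge)→3320, (A,merge)→3580, (D,hash)→5480 …(+2); best=440 via (D,nl_idx)
  {AC}: card=3000; try (A,hash)→780, (C,merge)→1670, (A,merge)→1780, (C,hash)→2480, (A,nl_idx)→4050, (C,nl)→6040 …(+1); best=780 via (A,hash)
  {BCD}: card=300; try (D,nl_idx)→6000, (D,hash)→8700, (D,merge)→9000, (B,hash)→10200, (C,hash)→15900, (B,merge)→27600 …(+4); best=6000 via (D,nl_idx)
  {ABD}: card=250; try (B,merge)→3720, (B,hash)→5880, (D,hash)→9480, (B,nl)→12440, (A,hash)→13980, (D,nl_idx)→28330 …(+5); best=3720 via (B,merge)
  {ABC}: card=1500; try (A,hash)→3780, (A,merge)→6280, (A,nl_idx)→6300, (C,hash)→6480, (B,hash)→9180, (A,nl)→15000 …(+4); best=3780 via (A,hash)
  {ACD}: card=120; try (C,merge)→2070, (C,hash)→2880, (A,hash)→5280, (C,nl)→6440, (D,hash)→9180, (A,nl_idx)→13920 …(+5); best=2070 via (C,merge)
  {ABCD}: card=5; try (B,merge)→6030, (C,hash)→6370, (A,hash)→6780, (C,merge)→7320, (B,hash)→7590, (A,nl_idx)→7805 …(+8); best=6030 via (B,merge)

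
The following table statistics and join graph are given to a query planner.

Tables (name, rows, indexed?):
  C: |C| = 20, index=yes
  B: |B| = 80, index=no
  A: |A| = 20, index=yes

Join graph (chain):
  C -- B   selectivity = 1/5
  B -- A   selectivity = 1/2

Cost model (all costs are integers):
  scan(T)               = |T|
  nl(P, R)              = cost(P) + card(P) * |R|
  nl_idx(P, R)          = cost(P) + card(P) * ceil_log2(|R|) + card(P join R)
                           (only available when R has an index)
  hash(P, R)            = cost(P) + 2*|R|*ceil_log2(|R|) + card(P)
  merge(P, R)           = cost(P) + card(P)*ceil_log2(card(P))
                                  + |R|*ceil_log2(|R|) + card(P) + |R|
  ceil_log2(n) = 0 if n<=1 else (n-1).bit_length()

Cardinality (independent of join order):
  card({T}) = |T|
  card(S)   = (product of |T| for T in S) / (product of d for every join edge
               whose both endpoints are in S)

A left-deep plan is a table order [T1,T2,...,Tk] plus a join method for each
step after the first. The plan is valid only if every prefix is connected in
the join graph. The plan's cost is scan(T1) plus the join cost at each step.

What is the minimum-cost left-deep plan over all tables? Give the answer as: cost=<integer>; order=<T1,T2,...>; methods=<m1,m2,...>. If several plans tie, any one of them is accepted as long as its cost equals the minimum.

Selinger DP (subsets sized 1..n):
  {C}: scan cost=20, card=20
  {B}: scan cost=80, card=80
  {A}: scan cost=20, card=20
  {BC}: card=320; try (C,hash)→360, (B,merge)→780, (C,nl_idx)→800, (C,merge)→840, (B,hash)→1160, (B,nl)→1620 …(+1); best=360 via (C,hash)
  {AB}: card=800; try (A,hash)→360, (B,merge)→780, (A,merge)→840, (B,hash)→1160, (A,nl_idx)→1280, (B,nl)→1620 …(+1); best=360 via (A,hash)
  {ABC}: card=3200; try (A,hash)→880, (C,hash)→1360, (A,merge)→3680, (A,nl_idx)→5160, (A,nl)→6760, (C,nl_idx)→7560 …(+2); best=880 via (A,hash)

cost=880; order=B,C,A; methods=hash,hash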